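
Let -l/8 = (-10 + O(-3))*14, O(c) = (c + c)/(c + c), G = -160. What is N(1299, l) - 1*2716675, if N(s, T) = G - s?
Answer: -2718134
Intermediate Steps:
O(c) = 1 (O(c) = (2*c)/((2*c)) = (2*c)*(1/(2*c)) = 1)
l = 1008 (l = -8*(-10 + 1)*14 = -(-72)*14 = -8*(-126) = 1008)
N(s, T) = -160 - s
N(1299, l) - 1*2716675 = (-160 - 1*1299) - 1*2716675 = (-160 - 1299) - 2716675 = -1459 - 2716675 = -2718134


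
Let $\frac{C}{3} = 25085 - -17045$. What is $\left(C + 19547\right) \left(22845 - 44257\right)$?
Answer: $-3124803044$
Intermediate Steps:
$C = 126390$ ($C = 3 \left(25085 - -17045\right) = 3 \left(25085 + 17045\right) = 3 \cdot 42130 = 126390$)
$\left(C + 19547\right) \left(22845 - 44257\right) = \left(126390 + 19547\right) \left(22845 - 44257\right) = 145937 \left(-21412\right) = -3124803044$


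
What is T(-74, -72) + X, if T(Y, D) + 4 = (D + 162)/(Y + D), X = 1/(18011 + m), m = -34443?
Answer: -5537657/1199536 ≈ -4.6165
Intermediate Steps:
X = -1/16432 (X = 1/(18011 - 34443) = 1/(-16432) = -1/16432 ≈ -6.0857e-5)
T(Y, D) = -4 + (162 + D)/(D + Y) (T(Y, D) = -4 + (D + 162)/(Y + D) = -4 + (162 + D)/(D + Y))
T(-74, -72) + X = (162 - 4*(-74) - 3*(-72))/(-72 - 74) - 1/16432 = (162 + 296 + 216)/(-146) - 1/16432 = -1/146*674 - 1/16432 = -337/73 - 1/16432 = -5537657/1199536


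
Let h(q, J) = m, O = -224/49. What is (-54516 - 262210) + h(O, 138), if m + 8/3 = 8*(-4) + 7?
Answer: -950261/3 ≈ -3.1675e+5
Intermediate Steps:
O = -32/7 (O = -224*1/49 = -32/7 ≈ -4.5714)
m = -83/3 (m = -8/3 + (8*(-4) + 7) = -8/3 + (-32 + 7) = -8/3 - 25 = -83/3 ≈ -27.667)
h(q, J) = -83/3
(-54516 - 262210) + h(O, 138) = (-54516 - 262210) - 83/3 = -316726 - 83/3 = -950261/3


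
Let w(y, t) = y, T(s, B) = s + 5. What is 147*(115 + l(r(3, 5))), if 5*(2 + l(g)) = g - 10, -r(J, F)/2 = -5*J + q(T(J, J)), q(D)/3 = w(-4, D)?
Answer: 89523/5 ≈ 17905.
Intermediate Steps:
T(s, B) = 5 + s
q(D) = -12 (q(D) = 3*(-4) = -12)
r(J, F) = 24 + 10*J (r(J, F) = -2*(-5*J - 12) = -2*(-12 - 5*J) = 24 + 10*J)
l(g) = -4 + g/5 (l(g) = -2 + (g - 10)/5 = -2 + (-10 + g)/5 = -2 + (-2 + g/5) = -4 + g/5)
147*(115 + l(r(3, 5))) = 147*(115 + (-4 + (24 + 10*3)/5)) = 147*(115 + (-4 + (24 + 30)/5)) = 147*(115 + (-4 + (⅕)*54)) = 147*(115 + (-4 + 54/5)) = 147*(115 + 34/5) = 147*(609/5) = 89523/5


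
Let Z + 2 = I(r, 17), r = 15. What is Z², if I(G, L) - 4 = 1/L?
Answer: 1225/289 ≈ 4.2388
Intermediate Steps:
I(G, L) = 4 + 1/L
Z = 35/17 (Z = -2 + (4 + 1/17) = -2 + 69/17 = 35/17 ≈ 2.0588)
Z² = (35/17)² = 1225/289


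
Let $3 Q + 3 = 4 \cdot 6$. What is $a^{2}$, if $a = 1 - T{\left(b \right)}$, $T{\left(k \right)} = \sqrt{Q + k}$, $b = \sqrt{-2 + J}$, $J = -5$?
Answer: $\left(1 - \sqrt{7 + i \sqrt{7}}\right)^{2} \approx 2.6179 + 1.6626 i$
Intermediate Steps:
$b = i \sqrt{7}$ ($b = \sqrt{-2 - 5} = \sqrt{-7} = i \sqrt{7} \approx 2.6458 i$)
$Q = 7$ ($Q = -1 + \frac{4 \cdot 6}{3} = -1 + \frac{1}{3} \cdot 24 = -1 + 8 = 7$)
$T{\left(k \right)} = \sqrt{7 + k}$
$a = 1 - \sqrt{7 + i \sqrt{7}} \approx -1.691 - 0.49159 i$
$a^{2} = \left(1 - \sqrt{7 + i \sqrt{7}}\right)^{2}$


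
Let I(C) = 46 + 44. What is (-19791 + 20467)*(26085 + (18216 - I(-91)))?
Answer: 29886636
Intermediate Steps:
I(C) = 90
(-19791 + 20467)*(26085 + (18216 - I(-91))) = (-19791 + 20467)*(26085 + (18216 - 1*90)) = 676*(26085 + (18216 - 90)) = 676*(26085 + 18126) = 676*44211 = 29886636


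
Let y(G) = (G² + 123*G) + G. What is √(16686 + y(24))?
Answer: √20238 ≈ 142.26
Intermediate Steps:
y(G) = G² + 124*G
√(16686 + y(24)) = √(16686 + 24*(124 + 24)) = √(16686 + 24*148) = √(16686 + 3552) = √20238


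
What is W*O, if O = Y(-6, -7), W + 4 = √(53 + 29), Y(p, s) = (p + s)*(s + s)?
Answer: -728 + 182*√82 ≈ 920.08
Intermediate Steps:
Y(p, s) = 2*s*(p + s) (Y(p, s) = (p + s)*(2*s) = 2*s*(p + s))
W = -4 + √82 (W = -4 + √(53 + 29) = -4 + √82 ≈ 5.0554)
O = 182 (O = 2*(-7)*(-6 - 7) = 2*(-7)*(-13) = 182)
W*O = (-4 + √82)*182 = -728 + 182*√82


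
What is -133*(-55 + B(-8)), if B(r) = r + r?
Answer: 9443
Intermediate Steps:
B(r) = 2*r
-133*(-55 + B(-8)) = -133*(-55 + 2*(-8)) = -133*(-55 - 16) = -133*(-71) = 9443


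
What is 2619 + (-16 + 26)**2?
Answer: 2719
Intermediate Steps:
2619 + (-16 + 26)**2 = 2619 + 10**2 = 2619 + 100 = 2719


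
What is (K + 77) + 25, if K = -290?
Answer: -188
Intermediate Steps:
(K + 77) + 25 = (-290 + 77) + 25 = -213 + 25 = -188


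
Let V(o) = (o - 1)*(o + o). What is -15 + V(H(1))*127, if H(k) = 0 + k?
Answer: -15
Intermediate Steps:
H(k) = k
V(o) = 2*o*(-1 + o) (V(o) = (-1 + o)*(2*o) = 2*o*(-1 + o))
-15 + V(H(1))*127 = -15 + (2*1*(-1 + 1))*127 = -15 + (2*1*0)*127 = -15 + 0*127 = -15 + 0 = -15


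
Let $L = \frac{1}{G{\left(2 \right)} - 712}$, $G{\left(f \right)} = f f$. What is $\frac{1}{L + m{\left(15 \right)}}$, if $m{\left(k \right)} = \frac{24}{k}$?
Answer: $\frac{3540}{5659} \approx 0.62555$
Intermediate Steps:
$G{\left(f \right)} = f^{2}$
$L = - \frac{1}{708}$ ($L = \frac{1}{2^{2} - 712} = \frac{1}{4 - 712} = \frac{1}{-708} = - \frac{1}{708} \approx -0.0014124$)
$\frac{1}{L + m{\left(15 \right)}} = \frac{1}{- \frac{1}{708} + \frac{24}{15}} = \frac{1}{- \frac{1}{708} + 24 \cdot \frac{1}{15}} = \frac{1}{- \frac{1}{708} + \frac{8}{5}} = \frac{1}{\frac{5659}{3540}} = \frac{3540}{5659}$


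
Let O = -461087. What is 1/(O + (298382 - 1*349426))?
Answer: -1/512131 ≈ -1.9526e-6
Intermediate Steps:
1/(O + (298382 - 1*349426)) = 1/(-461087 + (298382 - 1*349426)) = 1/(-461087 + (298382 - 349426)) = 1/(-461087 - 51044) = 1/(-512131) = -1/512131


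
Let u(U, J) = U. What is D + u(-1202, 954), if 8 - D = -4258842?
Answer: 4257648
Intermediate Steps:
D = 4258850 (D = 8 - 1*(-4258842) = 8 + 4258842 = 4258850)
D + u(-1202, 954) = 4258850 - 1202 = 4257648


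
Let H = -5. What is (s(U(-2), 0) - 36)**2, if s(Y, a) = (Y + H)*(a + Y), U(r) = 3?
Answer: 1764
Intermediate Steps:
s(Y, a) = (-5 + Y)*(Y + a) (s(Y, a) = (Y - 5)*(a + Y) = (-5 + Y)*(Y + a))
(s(U(-2), 0) - 36)**2 = ((3**2 - 5*3 - 5*0 + 3*0) - 36)**2 = ((9 - 15 + 0 + 0) - 36)**2 = (-6 - 36)**2 = (-42)**2 = 1764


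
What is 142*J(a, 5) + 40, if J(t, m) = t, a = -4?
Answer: -528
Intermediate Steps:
142*J(a, 5) + 40 = 142*(-4) + 40 = -568 + 40 = -528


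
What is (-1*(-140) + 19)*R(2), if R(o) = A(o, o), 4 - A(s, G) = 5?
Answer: -159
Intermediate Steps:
A(s, G) = -1 (A(s, G) = 4 - 1*5 = 4 - 5 = -1)
R(o) = -1
(-1*(-140) + 19)*R(2) = (-1*(-140) + 19)*(-1) = (140 + 19)*(-1) = 159*(-1) = -159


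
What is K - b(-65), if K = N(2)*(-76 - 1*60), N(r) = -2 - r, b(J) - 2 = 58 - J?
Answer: 419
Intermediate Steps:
b(J) = 60 - J (b(J) = 2 + (58 - J) = 60 - J)
K = 544 (K = (-2 - 1*2)*(-76 - 1*60) = (-2 - 2)*(-76 - 60) = -4*(-136) = 544)
K - b(-65) = 544 - (60 - 1*(-65)) = 544 - (60 + 65) = 544 - 1*125 = 544 - 125 = 419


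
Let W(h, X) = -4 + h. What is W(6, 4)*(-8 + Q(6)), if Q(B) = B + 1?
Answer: -2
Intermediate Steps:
Q(B) = 1 + B
W(6, 4)*(-8 + Q(6)) = (-4 + 6)*(-8 + (1 + 6)) = 2*(-8 + 7) = 2*(-1) = -2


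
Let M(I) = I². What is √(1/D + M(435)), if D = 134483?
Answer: 2*√855565571286377/134483 ≈ 435.00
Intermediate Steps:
√(1/D + M(435)) = √(1/134483 + 435²) = √(1/134483 + 189225) = √(25447545676/134483) = 2*√855565571286377/134483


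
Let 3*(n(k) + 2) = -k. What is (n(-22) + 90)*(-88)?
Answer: -25168/3 ≈ -8389.3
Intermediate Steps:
n(k) = -2 - k/3 (n(k) = -2 + (-k)/3 = -2 - k/3)
(n(-22) + 90)*(-88) = ((-2 - 1/3*(-22)) + 90)*(-88) = ((-2 + 22/3) + 90)*(-88) = (16/3 + 90)*(-88) = (286/3)*(-88) = -25168/3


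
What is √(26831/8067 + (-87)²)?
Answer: √492780390918/8067 ≈ 87.019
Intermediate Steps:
√(26831/8067 + (-87)²) = √(26831*(1/8067) + 7569) = √(26831/8067 + 7569) = √(61085954/8067) = √492780390918/8067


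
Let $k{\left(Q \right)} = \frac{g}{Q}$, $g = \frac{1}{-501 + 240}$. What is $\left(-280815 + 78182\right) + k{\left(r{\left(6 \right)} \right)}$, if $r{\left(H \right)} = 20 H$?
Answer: $- \frac{6346465561}{31320} \approx -2.0263 \cdot 10^{5}$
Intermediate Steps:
$g = - \frac{1}{261}$ ($g = \frac{1}{-261} = - \frac{1}{261} \approx -0.0038314$)
$k{\left(Q \right)} = - \frac{1}{261 Q}$
$\left(-280815 + 78182\right) + k{\left(r{\left(6 \right)} \right)} = \left(-280815 + 78182\right) - \frac{1}{261 \cdot 20 \cdot 6} = -202633 - \frac{1}{261 \cdot 120} = -202633 - \frac{1}{31320} = - \frac{6346465561}{31320}$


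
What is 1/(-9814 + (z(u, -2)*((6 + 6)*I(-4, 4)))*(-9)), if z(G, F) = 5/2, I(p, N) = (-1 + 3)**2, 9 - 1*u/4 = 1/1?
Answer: -1/10894 ≈ -9.1794e-5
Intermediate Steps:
u = 32 (u = 36 - 4/1 = 36 - 4*1 = 36 - 4 = 32)
I(p, N) = 4 (I(p, N) = 2**2 = 4)
z(G, F) = 5/2 (z(G, F) = 5*(1/2) = 5/2)
1/(-9814 + (z(u, -2)*((6 + 6)*I(-4, 4)))*(-9)) = 1/(-9814 + (5*((6 + 6)*4)/2)*(-9)) = 1/(-9814 + (5*(12*4)/2)*(-9)) = 1/(-9814 + ((5/2)*48)*(-9)) = 1/(-9814 + 120*(-9)) = 1/(-9814 - 1080) = 1/(-10894) = -1/10894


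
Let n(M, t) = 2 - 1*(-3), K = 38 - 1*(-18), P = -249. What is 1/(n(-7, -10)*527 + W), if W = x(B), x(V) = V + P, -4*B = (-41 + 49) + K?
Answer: 1/2370 ≈ 0.00042194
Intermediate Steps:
K = 56 (K = 38 + 18 = 56)
n(M, t) = 5 (n(M, t) = 2 + 3 = 5)
B = -16 (B = -((-41 + 49) + 56)/4 = -(8 + 56)/4 = -¼*64 = -16)
x(V) = -249 + V (x(V) = V - 249 = -249 + V)
W = -265 (W = -249 - 16 = -265)
1/(n(-7, -10)*527 + W) = 1/(5*527 - 265) = 1/(2635 - 265) = 1/2370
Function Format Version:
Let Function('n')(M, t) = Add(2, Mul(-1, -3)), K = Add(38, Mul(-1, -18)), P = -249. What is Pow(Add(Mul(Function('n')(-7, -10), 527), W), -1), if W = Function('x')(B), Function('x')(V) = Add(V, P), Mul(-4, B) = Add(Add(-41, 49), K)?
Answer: Rational(1, 2370) ≈ 0.00042194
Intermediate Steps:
K = 56 (K = Add(38, 18) = 56)
Function('n')(M, t) = 5 (Function('n')(M, t) = Add(2, 3) = 5)
B = -16 (B = Mul(Rational(-1, 4), Add(Add(-41, 49), 56)) = Mul(Rational(-1, 4), Add(8, 56)) = Mul(Rational(-1, 4), 64) = -16)
Function('x')(V) = Add(-249, V) (Function('x')(V) = Add(V, -249) = Add(-249, V))
W = -265 (W = Add(-249, -16) = -265)
Pow(Add(Mul(Function('n')(-7, -10), 527), W), -1) = Pow(Add(Mul(5, 527), -265), -1) = Pow(Add(2635, -265), -1) = Pow(2370, -1) = Rational(1, 2370)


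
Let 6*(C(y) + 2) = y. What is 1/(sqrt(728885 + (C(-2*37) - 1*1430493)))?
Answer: -I*sqrt(6314601)/2104867 ≈ -0.0011938*I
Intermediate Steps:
C(y) = -2 + y/6
1/(sqrt(728885 + (C(-2*37) - 1*1430493))) = 1/(sqrt(728885 + ((-2 + (-2*37)/6) - 1*1430493))) = 1/(sqrt(728885 + ((-2 + (1/6)*(-74)) - 1430493))) = 1/(sqrt(728885 + ((-2 - 37/3) - 1430493))) = 1/(sqrt(728885 + (-43/3 - 1430493))) = 1/(sqrt(728885 - 4291522/3)) = 1/(sqrt(-2104867/3)) = 1/(I*sqrt(6314601)/3) = -I*sqrt(6314601)/2104867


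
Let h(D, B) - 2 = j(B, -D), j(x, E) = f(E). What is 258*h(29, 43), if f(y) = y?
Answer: -6966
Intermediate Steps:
j(x, E) = E
h(D, B) = 2 - D
258*h(29, 43) = 258*(2 - 1*29) = 258*(2 - 29) = 258*(-27) = -6966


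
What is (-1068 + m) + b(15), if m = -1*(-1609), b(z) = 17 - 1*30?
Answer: 528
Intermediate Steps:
b(z) = -13 (b(z) = 17 - 30 = -13)
m = 1609
(-1068 + m) + b(15) = (-1068 + 1609) - 13 = 541 - 13 = 528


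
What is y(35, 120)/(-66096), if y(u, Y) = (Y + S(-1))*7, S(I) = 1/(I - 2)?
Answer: -2513/198288 ≈ -0.012673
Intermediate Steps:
S(I) = 1/(-2 + I)
y(u, Y) = -7/3 + 7*Y (y(u, Y) = (Y + 1/(-2 - 1))*7 = (Y + 1/(-3))*7 = (Y - 1/3)*7 = (-1/3 + Y)*7 = -7/3 + 7*Y)
y(35, 120)/(-66096) = (-7/3 + 7*120)/(-66096) = (-7/3 + 840)*(-1/66096) = (2513/3)*(-1/66096) = -2513/198288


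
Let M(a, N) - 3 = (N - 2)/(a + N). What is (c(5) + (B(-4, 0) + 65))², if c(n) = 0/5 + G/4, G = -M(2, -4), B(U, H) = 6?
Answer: 19321/4 ≈ 4830.3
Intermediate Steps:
M(a, N) = 3 + (-2 + N)/(N + a) (M(a, N) = 3 + (N - 2)/(a + N) = 3 + (-2 + N)/(N + a))
G = -6 (G = -(-2 + 3*2 + 4*(-4))/(-4 + 2) = -(-2 + 6 - 16)/(-2) = -(-1)*(-12)/2 = -1*6 = -6)
c(n) = -3/2 (c(n) = 0/5 - 6/4 = 0*(⅕) - 6*¼ = 0 - 3/2 = -3/2)
(c(5) + (B(-4, 0) + 65))² = (-3/2 + (6 + 65))² = (-3/2 + 71)² = (139/2)² = 19321/4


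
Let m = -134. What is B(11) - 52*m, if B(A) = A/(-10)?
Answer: 69669/10 ≈ 6966.9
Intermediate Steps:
B(A) = -A/10 (B(A) = A*(-⅒) = -A/10)
B(11) - 52*m = -⅒*11 - 52*(-134) = -11/10 + 6968 = 69669/10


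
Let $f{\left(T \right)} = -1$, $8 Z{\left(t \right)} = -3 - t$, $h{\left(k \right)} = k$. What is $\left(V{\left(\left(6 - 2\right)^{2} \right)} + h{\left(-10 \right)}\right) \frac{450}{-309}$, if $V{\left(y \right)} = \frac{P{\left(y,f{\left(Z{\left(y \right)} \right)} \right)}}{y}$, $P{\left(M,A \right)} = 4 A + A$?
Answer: $\frac{12375}{824} \approx 15.018$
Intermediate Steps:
$Z{\left(t \right)} = - \frac{3}{8} - \frac{t}{8}$ ($Z{\left(t \right)} = \frac{-3 - t}{8} = - \frac{3}{8} - \frac{t}{8}$)
$P{\left(M,A \right)} = 5 A$
$V{\left(y \right)} = - \frac{5}{y}$ ($V{\left(y \right)} = \frac{5 \left(-1\right)}{y} = - \frac{5}{y}$)
$\left(V{\left(\left(6 - 2\right)^{2} \right)} + h{\left(-10 \right)}\right) \frac{450}{-309} = \left(- \frac{5}{\left(6 - 2\right)^{2}} - 10\right) \frac{450}{-309} = \left(- \frac{5}{4^{2}} - 10\right) 450 \left(- \frac{1}{309}\right) = \left(- \frac{5}{16} - 10\right) \left(- \frac{150}{103}\right) = \left(- \frac{165}{16}\right) \left(- \frac{150}{103}\right) = \frac{12375}{824}$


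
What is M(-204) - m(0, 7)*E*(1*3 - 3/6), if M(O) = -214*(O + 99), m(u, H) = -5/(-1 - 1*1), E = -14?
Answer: 45115/2 ≈ 22558.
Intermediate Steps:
m(u, H) = 5/2 (m(u, H) = -5/(-1 - 1) = -5/(-2) = -5*(-½) = 5/2)
M(O) = -21186 - 214*O (M(O) = -214*(99 + O) = -21186 - 214*O)
M(-204) - m(0, 7)*E*(1*3 - 3/6) = (-21186 - 214*(-204)) - (5/2)*(-14)*(1*3 - 3/6) = (-21186 + 43656) - (-35)*(3 - 3*⅙) = 22470 - (-35)*(3 - ½) = 22470 - (-35)*5/2 = 22470 - 1*(-175/2) = 22470 + 175/2 = 45115/2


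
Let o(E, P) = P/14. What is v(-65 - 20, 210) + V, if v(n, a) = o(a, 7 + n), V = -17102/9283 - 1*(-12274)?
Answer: 797095043/64981 ≈ 12267.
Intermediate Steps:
V = 113922440/9283 (V = -17102*1/9283 + 12274 = -17102/9283 + 12274 = 113922440/9283 ≈ 12272.)
o(E, P) = P/14 (o(E, P) = P*(1/14) = P/14)
v(n, a) = ½ + n/14 (v(n, a) = (7 + n)/14 = ½ + n/14)
v(-65 - 20, 210) + V = (½ + (-65 - 20)/14) + 113922440/9283 = (½ + (1/14)*(-85)) + 113922440/9283 = (½ - 85/14) + 113922440/9283 = -39/7 + 113922440/9283 = 797095043/64981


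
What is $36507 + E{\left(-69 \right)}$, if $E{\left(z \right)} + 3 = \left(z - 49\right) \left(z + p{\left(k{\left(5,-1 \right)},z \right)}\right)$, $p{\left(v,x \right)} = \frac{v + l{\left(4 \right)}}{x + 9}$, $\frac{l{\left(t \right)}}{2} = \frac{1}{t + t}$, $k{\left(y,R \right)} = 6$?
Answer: $\frac{1071799}{24} \approx 44658.0$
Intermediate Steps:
$l{\left(t \right)} = \frac{1}{t}$ ($l{\left(t \right)} = \frac{2}{t + t} = \frac{2}{2 t} = 2 \frac{1}{2 t} = \frac{1}{t}$)
$p{\left(v,x \right)} = \frac{\frac{1}{4} + v}{9 + x}$ ($p{\left(v,x \right)} = \frac{v + \frac{1}{4}}{x + 9} = \frac{v + \frac{1}{4}}{9 + x} = \frac{\frac{1}{4} + v}{9 + x}$)
$E{\left(z \right)} = -3 + \left(-49 + z\right) \left(z + \frac{25}{4 \left(9 + z\right)}\right)$ ($E{\left(z \right)} = -3 + \left(z - 49\right) \left(z + \frac{\frac{1}{4} + 6}{9 + z}\right) = -3 + \left(-49 + z\right) \left(z + \frac{1}{9 + z} \frac{25}{4}\right) = -3 + \left(-49 + z\right) \left(z + \frac{25}{4 \left(9 + z\right)}\right)$)
$36507 + E{\left(-69 \right)} = 36507 + \frac{-1333 - -120819 - 160 \left(-69\right)^{2} + 4 \left(-69\right)^{3}}{4 \left(9 - 69\right)} = 36507 + \frac{-1333 + 120819 - 761760 + 4 \left(-328509\right)}{4 \left(-60\right)} = 36507 + \frac{1}{4} \left(- \frac{1}{60}\right) \left(-1333 + 120819 - 761760 - 1314036\right) = 36507 + \frac{1}{4} \left(- \frac{1}{60}\right) \left(-1956310\right) = 36507 + \frac{195631}{24} = \frac{1071799}{24}$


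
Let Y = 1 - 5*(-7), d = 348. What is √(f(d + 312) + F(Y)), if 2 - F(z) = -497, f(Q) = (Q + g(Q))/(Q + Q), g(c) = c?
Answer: 10*√5 ≈ 22.361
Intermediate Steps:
f(Q) = 1 (f(Q) = (Q + Q)/(Q + Q) = (2*Q)/((2*Q)) = (2*Q)*(1/(2*Q)) = 1)
Y = 36 (Y = 1 + 35 = 36)
F(z) = 499 (F(z) = 2 - 1*(-497) = 2 + 497 = 499)
√(f(d + 312) + F(Y)) = √(1 + 499) = √500 = 10*√5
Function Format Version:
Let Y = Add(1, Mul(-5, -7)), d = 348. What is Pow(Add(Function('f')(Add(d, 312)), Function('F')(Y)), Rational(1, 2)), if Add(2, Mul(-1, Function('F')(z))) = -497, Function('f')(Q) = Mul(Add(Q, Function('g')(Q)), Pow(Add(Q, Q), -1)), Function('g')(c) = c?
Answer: Mul(10, Pow(5, Rational(1, 2))) ≈ 22.361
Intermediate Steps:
Function('f')(Q) = 1 (Function('f')(Q) = Mul(Add(Q, Q), Pow(Add(Q, Q), -1)) = Mul(Mul(2, Q), Pow(Mul(2, Q), -1)) = Mul(Mul(2, Q), Mul(Rational(1, 2), Pow(Q, -1))) = 1)
Y = 36 (Y = Add(1, 35) = 36)
Function('F')(z) = 499 (Function('F')(z) = Add(2, Mul(-1, -497)) = Add(2, 497) = 499)
Pow(Add(Function('f')(Add(d, 312)), Function('F')(Y)), Rational(1, 2)) = Pow(Add(1, 499), Rational(1, 2)) = Pow(500, Rational(1, 2)) = Mul(10, Pow(5, Rational(1, 2)))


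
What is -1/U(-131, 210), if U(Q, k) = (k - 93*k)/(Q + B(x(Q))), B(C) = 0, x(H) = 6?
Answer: -131/19320 ≈ -0.0067805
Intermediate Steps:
U(Q, k) = -92*k/Q (U(Q, k) = (k - 93*k)/(Q + 0) = (-92*k)/Q = -92*k/Q)
-1/U(-131, 210) = -1/((-92*210/(-131))) = -1/((-92*210*(-1/131))) = -1/19320/131 = -1*131/19320 = -131/19320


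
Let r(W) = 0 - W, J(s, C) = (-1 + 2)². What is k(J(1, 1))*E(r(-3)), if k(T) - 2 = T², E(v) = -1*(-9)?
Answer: 27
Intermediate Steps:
J(s, C) = 1 (J(s, C) = 1² = 1)
r(W) = -W
E(v) = 9
k(T) = 2 + T²
k(J(1, 1))*E(r(-3)) = (2 + 1²)*9 = (2 + 1)*9 = 3*9 = 27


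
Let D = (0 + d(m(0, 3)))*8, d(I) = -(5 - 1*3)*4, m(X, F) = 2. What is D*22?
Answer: -1408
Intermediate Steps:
d(I) = -8 (d(I) = -(5 - 3)*4 = -1*2*4 = -2*4 = -8)
D = -64 (D = (0 - 8)*8 = -8*8 = -64)
D*22 = -64*22 = -1408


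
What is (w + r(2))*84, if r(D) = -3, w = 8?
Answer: 420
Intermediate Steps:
(w + r(2))*84 = (8 - 3)*84 = 5*84 = 420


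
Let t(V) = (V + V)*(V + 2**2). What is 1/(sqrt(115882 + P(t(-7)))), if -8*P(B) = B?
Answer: 2*sqrt(463507)/463507 ≈ 0.0029377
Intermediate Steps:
t(V) = 2*V*(4 + V) (t(V) = (2*V)*(V + 4) = (2*V)*(4 + V) = 2*V*(4 + V))
P(B) = -B/8
1/(sqrt(115882 + P(t(-7)))) = 1/(sqrt(115882 - (-7)*(4 - 7)/4)) = 1/(sqrt(115882 - (-7)*(-3)/4)) = 1/(sqrt(115882 - 1/8*42)) = 1/(sqrt(115882 - 21/4)) = 1/(sqrt(463507/4)) = 1/(sqrt(463507)/2) = 2*sqrt(463507)/463507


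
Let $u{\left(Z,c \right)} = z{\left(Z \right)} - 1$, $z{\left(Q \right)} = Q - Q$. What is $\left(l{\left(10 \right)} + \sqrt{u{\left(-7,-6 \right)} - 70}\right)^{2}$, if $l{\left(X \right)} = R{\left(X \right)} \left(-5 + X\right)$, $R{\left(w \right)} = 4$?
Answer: $\left(20 + i \sqrt{71}\right)^{2} \approx 329.0 + 337.05 i$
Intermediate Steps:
$z{\left(Q \right)} = 0$
$u{\left(Z,c \right)} = -1$ ($u{\left(Z,c \right)} = 0 - 1 = -1$)
$l{\left(X \right)} = -20 + 4 X$ ($l{\left(X \right)} = 4 \left(-5 + X\right) = -20 + 4 X$)
$\left(l{\left(10 \right)} + \sqrt{u{\left(-7,-6 \right)} - 70}\right)^{2} = \left(\left(-20 + 4 \cdot 10\right) + \sqrt{-1 - 70}\right)^{2} = \left(\left(-20 + 40\right) + \sqrt{-71}\right)^{2} = \left(20 + i \sqrt{71}\right)^{2}$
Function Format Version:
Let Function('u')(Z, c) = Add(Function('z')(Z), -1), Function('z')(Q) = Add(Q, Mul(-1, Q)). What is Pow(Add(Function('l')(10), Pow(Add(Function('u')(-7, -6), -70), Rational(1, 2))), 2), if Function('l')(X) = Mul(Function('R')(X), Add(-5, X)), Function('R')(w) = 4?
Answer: Pow(Add(20, Mul(I, Pow(71, Rational(1, 2)))), 2) ≈ Add(329.00, Mul(337.05, I))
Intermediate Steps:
Function('z')(Q) = 0
Function('u')(Z, c) = -1 (Function('u')(Z, c) = Add(0, -1) = -1)
Function('l')(X) = Add(-20, Mul(4, X)) (Function('l')(X) = Mul(4, Add(-5, X)) = Add(-20, Mul(4, X)))
Pow(Add(Function('l')(10), Pow(Add(Function('u')(-7, -6), -70), Rational(1, 2))), 2) = Pow(Add(Add(-20, Mul(4, 10)), Pow(Add(-1, -70), Rational(1, 2))), 2) = Pow(Add(Add(-20, 40), Pow(-71, Rational(1, 2))), 2) = Pow(Add(20, Mul(I, Pow(71, Rational(1, 2)))), 2)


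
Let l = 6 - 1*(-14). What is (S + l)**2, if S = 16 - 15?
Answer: 441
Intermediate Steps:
S = 1
l = 20 (l = 6 + 14 = 20)
(S + l)**2 = (1 + 20)**2 = 21**2 = 441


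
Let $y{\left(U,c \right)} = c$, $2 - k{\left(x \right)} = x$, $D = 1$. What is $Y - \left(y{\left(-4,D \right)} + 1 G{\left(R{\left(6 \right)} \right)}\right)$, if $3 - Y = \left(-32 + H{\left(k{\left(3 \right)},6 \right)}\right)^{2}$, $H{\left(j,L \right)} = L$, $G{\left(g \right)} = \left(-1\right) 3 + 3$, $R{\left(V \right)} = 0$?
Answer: $-674$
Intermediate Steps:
$G{\left(g \right)} = 0$ ($G{\left(g \right)} = -3 + 3 = 0$)
$k{\left(x \right)} = 2 - x$
$Y = -673$ ($Y = 3 - \left(-32 + 6\right)^{2} = 3 - \left(-26\right)^{2} = 3 - 676 = -673$)
$Y - \left(y{\left(-4,D \right)} + 1 G{\left(R{\left(6 \right)} \right)}\right) = -673 - \left(1 + 1 \cdot 0\right) = -673 - \left(1 + 0\right) = -673 - 1 = -674$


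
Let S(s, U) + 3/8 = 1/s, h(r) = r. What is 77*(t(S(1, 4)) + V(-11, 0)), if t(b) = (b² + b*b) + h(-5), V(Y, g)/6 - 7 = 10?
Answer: 240933/32 ≈ 7529.2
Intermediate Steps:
S(s, U) = -3/8 + 1/s
V(Y, g) = 102 (V(Y, g) = 42 + 6*10 = 42 + 60 = 102)
t(b) = -5 + 2*b² (t(b) = (b² + b*b) - 5 = (b² + b²) - 5 = 2*b² - 5 = -5 + 2*b²)
77*(t(S(1, 4)) + V(-11, 0)) = 77*((-5 + 2*(-3/8 + 1/1)²) + 102) = 77*((-5 + 2*(-3/8 + 1)²) + 102) = 77*((-5 + 2*(5/8)²) + 102) = 77*((-5 + 2*(25/64)) + 102) = 77*((-5 + 25/32) + 102) = 77*(-135/32 + 102) = 77*(3129/32) = 240933/32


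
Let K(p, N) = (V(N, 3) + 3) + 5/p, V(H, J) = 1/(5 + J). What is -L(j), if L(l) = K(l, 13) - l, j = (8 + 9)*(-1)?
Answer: -2697/136 ≈ -19.831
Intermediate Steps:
j = -17 (j = 17*(-1) = -17)
K(p, N) = 25/8 + 5/p (K(p, N) = (1/(5 + 3) + 3) + 5/p = (1/8 + 3) + 5/p = (⅛ + 3) + 5/p = 25/8 + 5/p)
L(l) = 25/8 - l + 5/l (L(l) = (25/8 + 5/l) - l = 25/8 - l + 5/l)
-L(j) = -(25/8 - 1*(-17) + 5/(-17)) = -(25/8 + 17 + 5*(-1/17)) = -(25/8 + 17 - 5/17) = -1*2697/136 = -2697/136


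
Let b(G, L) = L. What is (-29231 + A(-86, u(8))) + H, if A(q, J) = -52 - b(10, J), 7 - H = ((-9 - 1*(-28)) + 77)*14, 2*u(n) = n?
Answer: -30624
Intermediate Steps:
u(n) = n/2
H = -1337 (H = 7 - ((-9 - 1*(-28)) + 77)*14 = 7 - ((-9 + 28) + 77)*14 = 7 - (19 + 77)*14 = 7 - 96*14 = 7 - 1*1344 = 7 - 1344 = -1337)
A(q, J) = -52 - J
(-29231 + A(-86, u(8))) + H = (-29231 + (-52 - 8/2)) - 1337 = (-29231 + (-52 - 1*4)) - 1337 = (-29231 + (-52 - 4)) - 1337 = (-29231 - 56) - 1337 = -29287 - 1337 = -30624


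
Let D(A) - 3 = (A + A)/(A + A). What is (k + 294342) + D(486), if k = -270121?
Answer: 24225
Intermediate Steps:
D(A) = 4 (D(A) = 3 + (A + A)/(A + A) = 3 + (2*A)/((2*A)) = 3 + (2*A)*(1/(2*A)) = 3 + 1 = 4)
(k + 294342) + D(486) = (-270121 + 294342) + 4 = 24221 + 4 = 24225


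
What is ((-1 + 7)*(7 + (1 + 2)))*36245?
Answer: 2174700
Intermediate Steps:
((-1 + 7)*(7 + (1 + 2)))*36245 = (6*(7 + 3))*36245 = (6*10)*36245 = 60*36245 = 2174700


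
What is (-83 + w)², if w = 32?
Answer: 2601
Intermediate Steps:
(-83 + w)² = (-83 + 32)² = (-51)² = 2601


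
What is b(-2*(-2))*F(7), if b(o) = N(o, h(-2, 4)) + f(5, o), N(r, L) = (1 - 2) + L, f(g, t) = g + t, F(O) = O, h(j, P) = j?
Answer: 42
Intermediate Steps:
N(r, L) = -1 + L
b(o) = 2 + o (b(o) = (-1 - 2) + (5 + o) = -3 + (5 + o) = 2 + o)
b(-2*(-2))*F(7) = (2 - 2*(-2))*7 = (2 + 4)*7 = 6*7 = 42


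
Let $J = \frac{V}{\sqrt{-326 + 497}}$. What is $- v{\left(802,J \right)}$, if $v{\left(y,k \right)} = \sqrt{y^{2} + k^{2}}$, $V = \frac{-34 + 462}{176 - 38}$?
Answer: $- \frac{4 \sqrt{621837179305}}{3933} \approx -802.0$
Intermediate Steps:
$V = \frac{214}{69}$ ($V = \frac{428}{138} = 428 \cdot \frac{1}{138} = \frac{214}{69} \approx 3.1014$)
$J = \frac{214 \sqrt{19}}{3933}$ ($J = \frac{214}{69 \sqrt{-326 + 497}} = \frac{214}{69 \sqrt{171}} = \frac{214}{69 \cdot 3 \sqrt{19}} = \frac{214 \frac{\sqrt{19}}{57}}{69} = \frac{214 \sqrt{19}}{3933} \approx 0.23717$)
$v{\left(y,k \right)} = \sqrt{k^{2} + y^{2}}$
$- v{\left(802,J \right)} = - \sqrt{\left(\frac{214 \sqrt{19}}{3933}\right)^{2} + 802^{2}} = - \sqrt{\frac{45796}{814131} + 643204} = - \sqrt{\frac{523652361520}{814131}} = - \frac{4 \sqrt{621837179305}}{3933}$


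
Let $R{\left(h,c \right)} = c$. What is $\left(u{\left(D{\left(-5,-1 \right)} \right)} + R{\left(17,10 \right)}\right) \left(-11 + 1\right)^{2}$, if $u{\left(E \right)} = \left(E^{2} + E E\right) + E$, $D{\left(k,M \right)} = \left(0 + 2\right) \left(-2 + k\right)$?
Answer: $38800$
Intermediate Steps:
$D{\left(k,M \right)} = -4 + 2 k$ ($D{\left(k,M \right)} = 2 \left(-2 + k\right) = -4 + 2 k$)
$u{\left(E \right)} = E + 2 E^{2}$ ($u{\left(E \right)} = \left(E^{2} + E^{2}\right) + E = 2 E^{2} + E = E + 2 E^{2}$)
$\left(u{\left(D{\left(-5,-1 \right)} \right)} + R{\left(17,10 \right)}\right) \left(-11 + 1\right)^{2} = \left(\left(-4 + 2 \left(-5\right)\right) \left(1 + 2 \left(-4 + 2 \left(-5\right)\right)\right) + 10\right) \left(-11 + 1\right)^{2} = \left(\left(-4 - 10\right) \left(1 + 2 \left(-4 - 10\right)\right) + 10\right) \left(-10\right)^{2} = \left(- 14 \left(1 + 2 \left(-14\right)\right) + 10\right) 100 = \left(- 14 \left(1 - 28\right) + 10\right) 100 = \left(\left(-14\right) \left(-27\right) + 10\right) 100 = \left(378 + 10\right) 100 = 388 \cdot 100 = 38800$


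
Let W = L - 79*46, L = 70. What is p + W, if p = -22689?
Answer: -26253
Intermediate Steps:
W = -3564 (W = 70 - 79*46 = 70 - 3634 = -3564)
p + W = -22689 - 3564 = -26253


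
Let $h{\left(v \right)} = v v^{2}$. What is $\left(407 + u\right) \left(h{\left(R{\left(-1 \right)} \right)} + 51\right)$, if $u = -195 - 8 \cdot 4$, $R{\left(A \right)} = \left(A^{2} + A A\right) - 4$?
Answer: $7740$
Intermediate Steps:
$R{\left(A \right)} = -4 + 2 A^{2}$ ($R{\left(A \right)} = \left(A^{2} + A^{2}\right) - 4 = 2 A^{2} - 4 = -4 + 2 A^{2}$)
$u = -227$ ($u = -195 - 32 = -227$)
$h{\left(v \right)} = v^{3}$
$\left(407 + u\right) \left(h{\left(R{\left(-1 \right)} \right)} + 51\right) = \left(407 - 227\right) \left(\left(-4 + 2 \left(-1\right)^{2}\right)^{3} + 51\right) = 180 \left(\left(-4 + 2 \cdot 1\right)^{3} + 51\right) = 180 \left(\left(-4 + 2\right)^{3} + 51\right) = 180 \left(\left(-2\right)^{3} + 51\right) = 180 \left(-8 + 51\right) = 180 \cdot 43 = 7740$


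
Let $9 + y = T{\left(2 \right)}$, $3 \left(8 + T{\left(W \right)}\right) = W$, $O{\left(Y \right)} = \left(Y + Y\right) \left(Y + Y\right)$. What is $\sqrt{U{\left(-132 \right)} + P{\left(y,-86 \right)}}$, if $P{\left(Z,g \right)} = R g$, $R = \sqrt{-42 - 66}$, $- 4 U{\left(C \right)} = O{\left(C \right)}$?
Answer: $2 \sqrt{-4356 - 129 i \sqrt{3}} \approx 3.3843 - 132.04 i$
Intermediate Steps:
$O{\left(Y \right)} = 4 Y^{2}$ ($O{\left(Y \right)} = 2 Y 2 Y = 4 Y^{2}$)
$U{\left(C \right)} = - C^{2}$ ($U{\left(C \right)} = - \frac{4 C^{2}}{4} = - C^{2}$)
$R = 6 i \sqrt{3}$ ($R = \sqrt{-108} = 6 i \sqrt{3} \approx 10.392 i$)
$T{\left(W \right)} = -8 + \frac{W}{3}$
$y = - \frac{49}{3}$ ($y = -9 + \left(-8 + \frac{1}{3} \cdot 2\right) = -9 + \left(-8 + \frac{2}{3}\right) = -9 - \frac{22}{3} = - \frac{49}{3} \approx -16.333$)
$P{\left(Z,g \right)} = 6 i g \sqrt{3}$ ($P{\left(Z,g \right)} = 6 i \sqrt{3} g = 6 i g \sqrt{3}$)
$\sqrt{U{\left(-132 \right)} + P{\left(y,-86 \right)}} = \sqrt{- \left(-132\right)^{2} + 6 i \left(-86\right) \sqrt{3}} = \sqrt{\left(-1\right) 17424 - 516 i \sqrt{3}} = \sqrt{-17424 - 516 i \sqrt{3}}$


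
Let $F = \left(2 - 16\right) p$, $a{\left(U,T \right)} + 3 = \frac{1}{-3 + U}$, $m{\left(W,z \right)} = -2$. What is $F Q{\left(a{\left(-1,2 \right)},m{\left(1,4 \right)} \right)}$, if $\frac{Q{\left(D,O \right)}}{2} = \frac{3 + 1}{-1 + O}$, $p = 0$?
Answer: $0$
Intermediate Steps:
$a{\left(U,T \right)} = -3 + \frac{1}{-3 + U}$
$Q{\left(D,O \right)} = \frac{8}{-1 + O}$ ($Q{\left(D,O \right)} = 2 \frac{3 + 1}{-1 + O} = 2 \frac{4}{-1 + O} = \frac{8}{-1 + O}$)
$F = 0$ ($F = \left(2 - 16\right) 0 = \left(-14\right) 0 = 0$)
$F Q{\left(a{\left(-1,2 \right)},m{\left(1,4 \right)} \right)} = 0 \frac{8}{-1 - 2} = 0 \frac{8}{-3} = 0 \cdot 8 \left(- \frac{1}{3}\right) = 0 \left(- \frac{8}{3}\right) = 0$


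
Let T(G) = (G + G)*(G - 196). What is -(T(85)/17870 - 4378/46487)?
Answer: 95544455/83072269 ≈ 1.1501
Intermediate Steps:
T(G) = 2*G*(-196 + G) (T(G) = (2*G)*(-196 + G) = 2*G*(-196 + G))
-(T(85)/17870 - 4378/46487) = -((2*85*(-196 + 85))/17870 - 4378/46487) = -((2*85*(-111))*(1/17870) - 4378*1/46487) = -(-18870*1/17870 - 4378/46487) = -(-1887/1787 - 4378/46487) = -1*(-95544455/83072269) = 95544455/83072269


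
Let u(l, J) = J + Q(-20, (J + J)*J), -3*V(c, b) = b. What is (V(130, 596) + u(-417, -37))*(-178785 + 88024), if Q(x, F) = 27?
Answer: 56816386/3 ≈ 1.8939e+7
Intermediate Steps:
V(c, b) = -b/3
u(l, J) = 27 + J (u(l, J) = J + 27 = 27 + J)
(V(130, 596) + u(-417, -37))*(-178785 + 88024) = (-1/3*596 + (27 - 37))*(-178785 + 88024) = (-596/3 - 10)*(-90761) = -626/3*(-90761) = 56816386/3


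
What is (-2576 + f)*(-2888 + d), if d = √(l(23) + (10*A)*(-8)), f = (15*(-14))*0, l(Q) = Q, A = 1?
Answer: 7439488 - 2576*I*√57 ≈ 7.4395e+6 - 19448.0*I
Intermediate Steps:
f = 0 (f = -210*0 = 0)
d = I*√57 (d = √(23 + (10*1)*(-8)) = √(23 + 10*(-8)) = √(23 - 80) = √(-57) = I*√57 ≈ 7.5498*I)
(-2576 + f)*(-2888 + d) = (-2576 + 0)*(-2888 + I*√57) = -2576*(-2888 + I*√57) = 7439488 - 2576*I*√57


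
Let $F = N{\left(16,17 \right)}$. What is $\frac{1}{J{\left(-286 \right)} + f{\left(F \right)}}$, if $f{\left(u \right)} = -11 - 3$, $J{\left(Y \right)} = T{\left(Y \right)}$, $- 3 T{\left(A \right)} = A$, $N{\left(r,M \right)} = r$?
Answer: $\frac{3}{244} \approx 0.012295$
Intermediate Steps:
$T{\left(A \right)} = - \frac{A}{3}$
$J{\left(Y \right)} = - \frac{Y}{3}$
$F = 16$
$f{\left(u \right)} = -14$
$\frac{1}{J{\left(-286 \right)} + f{\left(F \right)}} = \frac{1}{\left(- \frac{1}{3}\right) \left(-286\right) - 14} = \frac{1}{\frac{286}{3} - 14} = \frac{1}{\frac{244}{3}} = \frac{3}{244}$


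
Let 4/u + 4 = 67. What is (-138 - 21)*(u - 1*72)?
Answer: 240196/21 ≈ 11438.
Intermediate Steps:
u = 4/63 (u = 4/(-4 + 67) = 4/63 ≈ 0.063492)
(-138 - 21)*(u - 1*72) = (-138 - 21)*(4/63 - 1*72) = -159*(4/63 - 72) = -159*(-4532/63) = 240196/21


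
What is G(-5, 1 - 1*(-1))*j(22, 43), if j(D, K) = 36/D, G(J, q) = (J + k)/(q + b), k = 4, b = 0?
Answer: -9/11 ≈ -0.81818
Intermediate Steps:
G(J, q) = (4 + J)/q (G(J, q) = (J + 4)/(q + 0) = (4 + J)/q)
G(-5, 1 - 1*(-1))*j(22, 43) = ((4 - 5)/(1 - 1*(-1)))*(36/22) = (-1/(1 + 1))*(36*(1/22)) = (-1/2)*(18/11) = ((½)*(-1))*(18/11) = -½*18/11 = -9/11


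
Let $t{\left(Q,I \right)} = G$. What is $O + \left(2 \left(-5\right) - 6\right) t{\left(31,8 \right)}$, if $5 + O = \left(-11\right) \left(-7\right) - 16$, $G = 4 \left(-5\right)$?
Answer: $376$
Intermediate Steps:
$G = -20$
$t{\left(Q,I \right)} = -20$
$O = 56$ ($O = -5 - -61 = -5 + \left(77 - 16\right) = -5 + 61 = 56$)
$O + \left(2 \left(-5\right) - 6\right) t{\left(31,8 \right)} = 56 + \left(2 \left(-5\right) - 6\right) \left(-20\right) = 56 + \left(-10 - 6\right) \left(-20\right) = 56 - -320 = 56 + 320 = 376$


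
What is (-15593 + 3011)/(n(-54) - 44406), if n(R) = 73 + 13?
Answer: 6291/22160 ≈ 0.28389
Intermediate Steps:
n(R) = 86
(-15593 + 3011)/(n(-54) - 44406) = (-15593 + 3011)/(86 - 44406) = -12582/(-44320) = -12582*(-1/44320) = 6291/22160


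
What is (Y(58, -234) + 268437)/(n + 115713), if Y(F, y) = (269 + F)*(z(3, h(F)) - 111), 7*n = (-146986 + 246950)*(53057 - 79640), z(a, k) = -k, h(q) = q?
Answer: -497406/885511007 ≈ -0.00056172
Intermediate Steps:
n = -2657343012/7 (n = ((-146986 + 246950)*(53057 - 79640))/7 = (99964*(-26583))/7 = (1/7)*(-2657343012) = -2657343012/7 ≈ -3.7962e+8)
Y(F, y) = (-111 - F)*(269 + F) (Y(F, y) = (269 + F)*(-F - 111) = (269 + F)*(-111 - F) = (-111 - F)*(269 + F))
(Y(58, -234) + 268437)/(n + 115713) = ((-29859 - 1*58**2 - 380*58) + 268437)/(-2657343012/7 + 115713) = ((-29859 - 1*3364 - 22040) + 268437)/(-2656533021/7) = ((-29859 - 3364 - 22040) + 268437)*(-7/2656533021) = (-55263 + 268437)*(-7/2656533021) = 213174*(-7/2656533021) = -497406/885511007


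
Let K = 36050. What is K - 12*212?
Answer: 33506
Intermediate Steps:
K - 12*212 = 36050 - 12*212 = 36050 - 1*2544 = 36050 - 2544 = 33506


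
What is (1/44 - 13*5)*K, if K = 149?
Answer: -425991/44 ≈ -9681.6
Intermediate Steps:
(1/44 - 13*5)*K = (1/44 - 13*5)*149 = (1/44 - 65)*149 = -2859/44*149 = -425991/44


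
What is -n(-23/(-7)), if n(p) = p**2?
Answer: -529/49 ≈ -10.796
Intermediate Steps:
-n(-23/(-7)) = -(-23/(-7))**2 = -(-23*(-1/7))**2 = -(23/7)**2 = -1*529/49 = -529/49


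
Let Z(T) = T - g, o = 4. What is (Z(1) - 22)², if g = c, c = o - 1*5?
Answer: 400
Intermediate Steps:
c = -1 (c = 4 - 1*5 = 4 - 5 = -1)
g = -1
Z(T) = 1 + T (Z(T) = T - 1*(-1) = T + 1 = 1 + T)
(Z(1) - 22)² = ((1 + 1) - 22)² = (2 - 22)² = (-20)² = 400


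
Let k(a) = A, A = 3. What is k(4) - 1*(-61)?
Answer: 64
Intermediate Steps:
k(a) = 3
k(4) - 1*(-61) = 3 - 1*(-61) = 3 + 61 = 64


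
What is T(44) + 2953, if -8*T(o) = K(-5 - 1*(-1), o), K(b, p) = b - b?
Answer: 2953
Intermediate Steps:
K(b, p) = 0
T(o) = 0 (T(o) = -1/8*0 = 0)
T(44) + 2953 = 0 + 2953 = 2953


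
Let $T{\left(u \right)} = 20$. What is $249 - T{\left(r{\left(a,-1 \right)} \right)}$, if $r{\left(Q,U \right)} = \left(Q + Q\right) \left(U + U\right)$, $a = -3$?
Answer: $229$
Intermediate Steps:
$r{\left(Q,U \right)} = 4 Q U$ ($r{\left(Q,U \right)} = 2 Q 2 U = 4 Q U$)
$249 - T{\left(r{\left(a,-1 \right)} \right)} = 249 - 20 = 229$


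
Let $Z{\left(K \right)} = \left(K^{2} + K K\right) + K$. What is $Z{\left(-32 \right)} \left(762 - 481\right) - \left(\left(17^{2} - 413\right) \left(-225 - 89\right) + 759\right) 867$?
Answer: $-33849069$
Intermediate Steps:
$Z{\left(K \right)} = K + 2 K^{2}$ ($Z{\left(K \right)} = \left(K^{2} + K^{2}\right) + K = 2 K^{2} + K = K + 2 K^{2}$)
$Z{\left(-32 \right)} \left(762 - 481\right) - \left(\left(17^{2} - 413\right) \left(-225 - 89\right) + 759\right) 867 = - 32 \left(1 + 2 \left(-32\right)\right) \left(762 - 481\right) - \left(\left(17^{2} - 413\right) \left(-225 - 89\right) + 759\right) 867 = - 32 \left(1 - 64\right) \left(762 - 481\right) - \left(\left(289 - 413\right) \left(-314\right) + 759\right) 867 = \left(-32\right) \left(-63\right) \left(762 - 481\right) - \left(\left(-124\right) \left(-314\right) + 759\right) 867 = 2016 \cdot 281 - \left(38936 + 759\right) 867 = 566496 - 39695 \cdot 867 = 566496 - 34415565 = -33849069$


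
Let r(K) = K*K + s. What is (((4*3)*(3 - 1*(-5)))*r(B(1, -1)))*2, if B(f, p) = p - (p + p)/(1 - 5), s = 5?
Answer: 1392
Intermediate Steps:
B(f, p) = 3*p/2 (B(f, p) = p - 2*p/(-4) = p - 2*p*(-1)/4 = p - (-1)*p/2 = p + p/2 = 3*p/2)
r(K) = 5 + K² (r(K) = K*K + 5 = K² + 5 = 5 + K²)
(((4*3)*(3 - 1*(-5)))*r(B(1, -1)))*2 = (((4*3)*(3 - 1*(-5)))*(5 + ((3/2)*(-1))²))*2 = ((12*(3 + 5))*(5 + (-3/2)²))*2 = ((12*8)*(5 + 9/4))*2 = (96*(29/4))*2 = 696*2 = 1392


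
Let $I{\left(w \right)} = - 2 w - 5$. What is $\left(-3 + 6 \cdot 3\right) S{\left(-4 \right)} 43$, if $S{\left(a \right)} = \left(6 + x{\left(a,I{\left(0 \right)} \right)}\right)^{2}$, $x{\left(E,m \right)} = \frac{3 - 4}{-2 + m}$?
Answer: $\frac{1192605}{49} \approx 24339.0$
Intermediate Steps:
$I{\left(w \right)} = -5 - 2 w$
$x{\left(E,m \right)} = - \frac{1}{-2 + m}$
$S{\left(a \right)} = \frac{1849}{49}$ ($S{\left(a \right)} = \left(6 - \frac{1}{-2 - 5}\right)^{2} = \left(6 - \frac{1}{-7}\right)^{2} = \left(6 - - \frac{1}{7}\right)^{2} = \left(6 + \frac{1}{7}\right)^{2} = \left(\frac{43}{7}\right)^{2} = \frac{1849}{49}$)
$\left(-3 + 6 \cdot 3\right) S{\left(-4 \right)} 43 = \left(-3 + 6 \cdot 3\right) \frac{1849}{49} \cdot 43 = \left(-3 + 18\right) \frac{1849}{49} \cdot 43 = 15 \cdot \frac{1849}{49} \cdot 43 = \frac{27735}{49} \cdot 43 = \frac{1192605}{49}$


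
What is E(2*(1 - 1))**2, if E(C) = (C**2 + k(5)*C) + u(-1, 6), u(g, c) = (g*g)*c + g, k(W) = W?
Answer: 25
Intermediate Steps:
u(g, c) = g + c*g**2 (u(g, c) = g**2*c + g = c*g**2 + g = g + c*g**2)
E(C) = 5 + C**2 + 5*C (E(C) = (C**2 + 5*C) - (1 + 6*(-1)) = (C**2 + 5*C) - (1 - 6) = (C**2 + 5*C) - 1*(-5) = (C**2 + 5*C) + 5 = 5 + C**2 + 5*C)
E(2*(1 - 1))**2 = (5 + (2*(1 - 1))**2 + 5*(2*(1 - 1)))**2 = (5 + (2*0)**2 + 5*(2*0))**2 = (5 + 0**2 + 5*0)**2 = (5 + 0 + 0)**2 = 5**2 = 25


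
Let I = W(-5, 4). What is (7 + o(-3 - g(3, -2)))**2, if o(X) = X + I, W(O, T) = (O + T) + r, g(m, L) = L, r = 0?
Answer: 25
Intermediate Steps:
W(O, T) = O + T (W(O, T) = (O + T) + 0 = O + T)
I = -1 (I = -5 + 4 = -1)
o(X) = -1 + X (o(X) = X - 1 = -1 + X)
(7 + o(-3 - g(3, -2)))**2 = (7 + (-1 + (-3 - 1*(-2))))**2 = (7 + (-1 + (-3 + 2)))**2 = (7 + (-1 - 1))**2 = (7 - 2)**2 = 5**2 = 25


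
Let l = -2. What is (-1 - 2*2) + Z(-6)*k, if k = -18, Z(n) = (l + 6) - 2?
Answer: -41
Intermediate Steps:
Z(n) = 2 (Z(n) = (-2 + 6) - 2 = 4 - 2 = 2)
(-1 - 2*2) + Z(-6)*k = (-1 - 2*2) + 2*(-18) = (-1 - 4) - 36 = -5 - 36 = -41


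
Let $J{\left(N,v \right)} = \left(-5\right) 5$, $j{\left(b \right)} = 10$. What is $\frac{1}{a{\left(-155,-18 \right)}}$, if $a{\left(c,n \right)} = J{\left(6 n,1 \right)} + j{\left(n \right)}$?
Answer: $- \frac{1}{15} \approx -0.066667$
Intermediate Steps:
$J{\left(N,v \right)} = -25$
$a{\left(c,n \right)} = -15$ ($a{\left(c,n \right)} = -25 + 10 = -15$)
$\frac{1}{a{\left(-155,-18 \right)}} = \frac{1}{-15} = - \frac{1}{15}$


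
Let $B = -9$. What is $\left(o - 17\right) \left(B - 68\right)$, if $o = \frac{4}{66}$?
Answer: $\frac{3913}{3} \approx 1304.3$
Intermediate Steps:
$o = \frac{2}{33}$ ($o = 4 \cdot \frac{1}{66} = \frac{2}{33} \approx 0.060606$)
$\left(o - 17\right) \left(B - 68\right) = \left(\frac{2}{33} - 17\right) \left(-9 - 68\right) = \left(\frac{2}{33} - 17\right) \left(-77\right) = \left(- \frac{559}{33}\right) \left(-77\right) = \frac{3913}{3}$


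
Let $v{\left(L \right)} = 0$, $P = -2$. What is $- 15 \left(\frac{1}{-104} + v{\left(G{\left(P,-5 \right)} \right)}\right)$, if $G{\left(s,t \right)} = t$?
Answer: $\frac{15}{104} \approx 0.14423$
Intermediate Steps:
$- 15 \left(\frac{1}{-104} + v{\left(G{\left(P,-5 \right)} \right)}\right) = - 15 \left(\frac{1}{-104} + 0\right) = - 15 \left(- \frac{1}{104} + 0\right) = \left(-15\right) \left(- \frac{1}{104}\right) = \frac{15}{104}$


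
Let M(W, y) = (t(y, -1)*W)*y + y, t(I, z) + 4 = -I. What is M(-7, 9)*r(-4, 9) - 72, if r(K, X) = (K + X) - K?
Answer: 7380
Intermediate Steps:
t(I, z) = -4 - I
M(W, y) = y + W*y*(-4 - y) (M(W, y) = ((-4 - y)*W)*y + y = (W*(-4 - y))*y + y = W*y*(-4 - y) + y = y + W*y*(-4 - y))
r(K, X) = X
M(-7, 9)*r(-4, 9) - 72 = -1*9*(-1 - 7*(4 + 9))*9 - 72 = -1*9*(-1 - 7*13)*9 - 72 = -1*9*(-1 - 91)*9 - 72 = -1*9*(-92)*9 - 72 = 828*9 - 72 = 7452 - 72 = 7380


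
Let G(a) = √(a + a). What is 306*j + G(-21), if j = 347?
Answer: 106182 + I*√42 ≈ 1.0618e+5 + 6.4807*I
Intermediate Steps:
G(a) = √2*√a (G(a) = √(2*a) = √2*√a)
306*j + G(-21) = 306*347 + √2*√(-21) = 106182 + √2*(I*√21) = 106182 + I*√42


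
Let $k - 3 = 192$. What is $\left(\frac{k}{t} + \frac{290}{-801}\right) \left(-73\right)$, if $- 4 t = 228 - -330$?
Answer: $\frac{3190100}{24831} \approx 128.47$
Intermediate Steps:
$t = - \frac{279}{2}$ ($t = - \frac{228 - -330}{4} = - \frac{228 + 330}{4} = \left(- \frac{1}{4}\right) 558 = - \frac{279}{2} \approx -139.5$)
$k = 195$ ($k = 3 + 192 = 195$)
$\left(\frac{k}{t} + \frac{290}{-801}\right) \left(-73\right) = \left(\frac{195}{- \frac{279}{2}} + \frac{290}{-801}\right) \left(-73\right) = \left(195 \left(- \frac{2}{279}\right) + 290 \left(- \frac{1}{801}\right)\right) \left(-73\right) = \left(- \frac{130}{93} - \frac{290}{801}\right) \left(-73\right) = \left(- \frac{43700}{24831}\right) \left(-73\right) = \frac{3190100}{24831}$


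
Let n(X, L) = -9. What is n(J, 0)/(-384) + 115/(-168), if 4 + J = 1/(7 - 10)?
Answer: -1777/2688 ≈ -0.66109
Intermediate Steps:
J = -13/3 (J = -4 + 1/(7 - 10) = -4 + 1/(-3) = -4 - ⅓ = -13/3 ≈ -4.3333)
n(J, 0)/(-384) + 115/(-168) = -9/(-384) + 115/(-168) = -9*(-1/384) + 115*(-1/168) = 3/128 - 115/168 = -1777/2688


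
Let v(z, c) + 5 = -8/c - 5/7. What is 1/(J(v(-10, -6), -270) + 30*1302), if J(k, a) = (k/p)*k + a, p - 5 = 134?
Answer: 61299/2377796674 ≈ 2.5780e-5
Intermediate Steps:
v(z, c) = -40/7 - 8/c (v(z, c) = -5 + (-8/c - 5/7) = -5 + (-5/7 - 8/c) = -40/7 - 8/c)
p = 139 (p = 5 + 134 = 139)
J(k, a) = a + k²/139 (J(k, a) = (k/139)*k + a = k²/139 + a = a + k²/139)
1/(J(v(-10, -6), -270) + 30*1302) = 1/((-270 + (-40/7 - 8/(-6))²/139) + 30*1302) = 1/((-270 + (-40/7 - 8*(-⅙))²/139) + 39060) = 1/((-270 + (-40/7 + 4/3)²/139) + 39060) = 1/((-270 + (-92/21)²/139) + 39060) = 1/((-270 + (1/139)*(8464/441)) + 39060) = 1/((-270 + 8464/61299) + 39060) = 1/(-16542266/61299 + 39060) = 1/(2377796674/61299) = 61299/2377796674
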